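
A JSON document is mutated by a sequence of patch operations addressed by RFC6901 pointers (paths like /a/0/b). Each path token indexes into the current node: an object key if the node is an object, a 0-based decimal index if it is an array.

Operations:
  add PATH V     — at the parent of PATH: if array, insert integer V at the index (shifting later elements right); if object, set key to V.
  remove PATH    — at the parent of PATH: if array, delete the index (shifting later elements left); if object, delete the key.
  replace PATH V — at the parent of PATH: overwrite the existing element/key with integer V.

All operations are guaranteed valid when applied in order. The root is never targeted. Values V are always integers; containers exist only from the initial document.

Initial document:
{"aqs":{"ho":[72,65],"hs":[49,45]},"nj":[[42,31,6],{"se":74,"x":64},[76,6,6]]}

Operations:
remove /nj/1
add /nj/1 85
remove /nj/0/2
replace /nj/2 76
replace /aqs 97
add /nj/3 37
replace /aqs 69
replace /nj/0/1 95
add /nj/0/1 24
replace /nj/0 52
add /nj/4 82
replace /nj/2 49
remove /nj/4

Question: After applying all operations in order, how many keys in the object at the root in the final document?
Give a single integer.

After op 1 (remove /nj/1): {"aqs":{"ho":[72,65],"hs":[49,45]},"nj":[[42,31,6],[76,6,6]]}
After op 2 (add /nj/1 85): {"aqs":{"ho":[72,65],"hs":[49,45]},"nj":[[42,31,6],85,[76,6,6]]}
After op 3 (remove /nj/0/2): {"aqs":{"ho":[72,65],"hs":[49,45]},"nj":[[42,31],85,[76,6,6]]}
After op 4 (replace /nj/2 76): {"aqs":{"ho":[72,65],"hs":[49,45]},"nj":[[42,31],85,76]}
After op 5 (replace /aqs 97): {"aqs":97,"nj":[[42,31],85,76]}
After op 6 (add /nj/3 37): {"aqs":97,"nj":[[42,31],85,76,37]}
After op 7 (replace /aqs 69): {"aqs":69,"nj":[[42,31],85,76,37]}
After op 8 (replace /nj/0/1 95): {"aqs":69,"nj":[[42,95],85,76,37]}
After op 9 (add /nj/0/1 24): {"aqs":69,"nj":[[42,24,95],85,76,37]}
After op 10 (replace /nj/0 52): {"aqs":69,"nj":[52,85,76,37]}
After op 11 (add /nj/4 82): {"aqs":69,"nj":[52,85,76,37,82]}
After op 12 (replace /nj/2 49): {"aqs":69,"nj":[52,85,49,37,82]}
After op 13 (remove /nj/4): {"aqs":69,"nj":[52,85,49,37]}
Size at the root: 2

Answer: 2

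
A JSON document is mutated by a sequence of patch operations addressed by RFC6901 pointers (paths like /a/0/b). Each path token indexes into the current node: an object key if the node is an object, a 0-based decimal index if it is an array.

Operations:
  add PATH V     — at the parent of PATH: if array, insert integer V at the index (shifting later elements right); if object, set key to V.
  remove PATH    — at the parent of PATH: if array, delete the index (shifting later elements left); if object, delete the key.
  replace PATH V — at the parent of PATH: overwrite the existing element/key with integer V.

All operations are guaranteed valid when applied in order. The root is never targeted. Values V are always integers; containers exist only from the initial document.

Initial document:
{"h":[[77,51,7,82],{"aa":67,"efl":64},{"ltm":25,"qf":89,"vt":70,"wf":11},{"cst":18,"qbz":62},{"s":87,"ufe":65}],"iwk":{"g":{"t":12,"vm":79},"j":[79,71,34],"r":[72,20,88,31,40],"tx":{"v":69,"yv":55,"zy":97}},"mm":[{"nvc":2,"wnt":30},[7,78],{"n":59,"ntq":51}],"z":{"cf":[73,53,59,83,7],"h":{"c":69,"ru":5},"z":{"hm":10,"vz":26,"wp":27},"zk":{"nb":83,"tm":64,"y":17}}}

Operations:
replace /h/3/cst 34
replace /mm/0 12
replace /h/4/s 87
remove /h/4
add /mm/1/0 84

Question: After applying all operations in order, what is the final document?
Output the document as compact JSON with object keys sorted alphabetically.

After op 1 (replace /h/3/cst 34): {"h":[[77,51,7,82],{"aa":67,"efl":64},{"ltm":25,"qf":89,"vt":70,"wf":11},{"cst":34,"qbz":62},{"s":87,"ufe":65}],"iwk":{"g":{"t":12,"vm":79},"j":[79,71,34],"r":[72,20,88,31,40],"tx":{"v":69,"yv":55,"zy":97}},"mm":[{"nvc":2,"wnt":30},[7,78],{"n":59,"ntq":51}],"z":{"cf":[73,53,59,83,7],"h":{"c":69,"ru":5},"z":{"hm":10,"vz":26,"wp":27},"zk":{"nb":83,"tm":64,"y":17}}}
After op 2 (replace /mm/0 12): {"h":[[77,51,7,82],{"aa":67,"efl":64},{"ltm":25,"qf":89,"vt":70,"wf":11},{"cst":34,"qbz":62},{"s":87,"ufe":65}],"iwk":{"g":{"t":12,"vm":79},"j":[79,71,34],"r":[72,20,88,31,40],"tx":{"v":69,"yv":55,"zy":97}},"mm":[12,[7,78],{"n":59,"ntq":51}],"z":{"cf":[73,53,59,83,7],"h":{"c":69,"ru":5},"z":{"hm":10,"vz":26,"wp":27},"zk":{"nb":83,"tm":64,"y":17}}}
After op 3 (replace /h/4/s 87): {"h":[[77,51,7,82],{"aa":67,"efl":64},{"ltm":25,"qf":89,"vt":70,"wf":11},{"cst":34,"qbz":62},{"s":87,"ufe":65}],"iwk":{"g":{"t":12,"vm":79},"j":[79,71,34],"r":[72,20,88,31,40],"tx":{"v":69,"yv":55,"zy":97}},"mm":[12,[7,78],{"n":59,"ntq":51}],"z":{"cf":[73,53,59,83,7],"h":{"c":69,"ru":5},"z":{"hm":10,"vz":26,"wp":27},"zk":{"nb":83,"tm":64,"y":17}}}
After op 4 (remove /h/4): {"h":[[77,51,7,82],{"aa":67,"efl":64},{"ltm":25,"qf":89,"vt":70,"wf":11},{"cst":34,"qbz":62}],"iwk":{"g":{"t":12,"vm":79},"j":[79,71,34],"r":[72,20,88,31,40],"tx":{"v":69,"yv":55,"zy":97}},"mm":[12,[7,78],{"n":59,"ntq":51}],"z":{"cf":[73,53,59,83,7],"h":{"c":69,"ru":5},"z":{"hm":10,"vz":26,"wp":27},"zk":{"nb":83,"tm":64,"y":17}}}
After op 5 (add /mm/1/0 84): {"h":[[77,51,7,82],{"aa":67,"efl":64},{"ltm":25,"qf":89,"vt":70,"wf":11},{"cst":34,"qbz":62}],"iwk":{"g":{"t":12,"vm":79},"j":[79,71,34],"r":[72,20,88,31,40],"tx":{"v":69,"yv":55,"zy":97}},"mm":[12,[84,7,78],{"n":59,"ntq":51}],"z":{"cf":[73,53,59,83,7],"h":{"c":69,"ru":5},"z":{"hm":10,"vz":26,"wp":27},"zk":{"nb":83,"tm":64,"y":17}}}

Answer: {"h":[[77,51,7,82],{"aa":67,"efl":64},{"ltm":25,"qf":89,"vt":70,"wf":11},{"cst":34,"qbz":62}],"iwk":{"g":{"t":12,"vm":79},"j":[79,71,34],"r":[72,20,88,31,40],"tx":{"v":69,"yv":55,"zy":97}},"mm":[12,[84,7,78],{"n":59,"ntq":51}],"z":{"cf":[73,53,59,83,7],"h":{"c":69,"ru":5},"z":{"hm":10,"vz":26,"wp":27},"zk":{"nb":83,"tm":64,"y":17}}}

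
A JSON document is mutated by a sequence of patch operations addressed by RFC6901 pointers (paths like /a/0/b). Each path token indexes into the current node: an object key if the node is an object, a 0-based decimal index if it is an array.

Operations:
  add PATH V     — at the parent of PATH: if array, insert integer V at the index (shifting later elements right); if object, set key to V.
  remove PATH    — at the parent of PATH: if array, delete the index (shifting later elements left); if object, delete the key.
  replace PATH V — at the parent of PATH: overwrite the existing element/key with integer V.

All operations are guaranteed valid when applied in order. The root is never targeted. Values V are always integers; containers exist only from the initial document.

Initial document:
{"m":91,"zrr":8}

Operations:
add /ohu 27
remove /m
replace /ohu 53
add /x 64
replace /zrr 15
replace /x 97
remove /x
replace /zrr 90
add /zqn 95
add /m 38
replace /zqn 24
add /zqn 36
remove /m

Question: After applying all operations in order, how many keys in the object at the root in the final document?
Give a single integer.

Answer: 3

Derivation:
After op 1 (add /ohu 27): {"m":91,"ohu":27,"zrr":8}
After op 2 (remove /m): {"ohu":27,"zrr":8}
After op 3 (replace /ohu 53): {"ohu":53,"zrr":8}
After op 4 (add /x 64): {"ohu":53,"x":64,"zrr":8}
After op 5 (replace /zrr 15): {"ohu":53,"x":64,"zrr":15}
After op 6 (replace /x 97): {"ohu":53,"x":97,"zrr":15}
After op 7 (remove /x): {"ohu":53,"zrr":15}
After op 8 (replace /zrr 90): {"ohu":53,"zrr":90}
After op 9 (add /zqn 95): {"ohu":53,"zqn":95,"zrr":90}
After op 10 (add /m 38): {"m":38,"ohu":53,"zqn":95,"zrr":90}
After op 11 (replace /zqn 24): {"m":38,"ohu":53,"zqn":24,"zrr":90}
After op 12 (add /zqn 36): {"m":38,"ohu":53,"zqn":36,"zrr":90}
After op 13 (remove /m): {"ohu":53,"zqn":36,"zrr":90}
Size at the root: 3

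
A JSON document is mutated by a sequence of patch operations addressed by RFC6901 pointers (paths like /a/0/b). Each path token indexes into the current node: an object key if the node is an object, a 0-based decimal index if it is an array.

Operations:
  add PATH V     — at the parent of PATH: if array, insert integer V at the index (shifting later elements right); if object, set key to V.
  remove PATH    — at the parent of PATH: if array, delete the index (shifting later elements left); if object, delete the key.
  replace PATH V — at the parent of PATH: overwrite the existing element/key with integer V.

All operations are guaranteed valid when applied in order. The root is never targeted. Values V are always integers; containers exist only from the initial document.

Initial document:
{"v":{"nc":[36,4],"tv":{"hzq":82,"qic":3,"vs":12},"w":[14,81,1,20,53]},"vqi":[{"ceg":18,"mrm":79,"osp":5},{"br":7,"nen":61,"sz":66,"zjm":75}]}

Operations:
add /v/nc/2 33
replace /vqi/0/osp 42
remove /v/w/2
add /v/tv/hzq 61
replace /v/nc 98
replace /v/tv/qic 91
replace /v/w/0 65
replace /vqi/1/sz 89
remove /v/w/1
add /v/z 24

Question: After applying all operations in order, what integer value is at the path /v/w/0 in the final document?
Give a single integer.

After op 1 (add /v/nc/2 33): {"v":{"nc":[36,4,33],"tv":{"hzq":82,"qic":3,"vs":12},"w":[14,81,1,20,53]},"vqi":[{"ceg":18,"mrm":79,"osp":5},{"br":7,"nen":61,"sz":66,"zjm":75}]}
After op 2 (replace /vqi/0/osp 42): {"v":{"nc":[36,4,33],"tv":{"hzq":82,"qic":3,"vs":12},"w":[14,81,1,20,53]},"vqi":[{"ceg":18,"mrm":79,"osp":42},{"br":7,"nen":61,"sz":66,"zjm":75}]}
After op 3 (remove /v/w/2): {"v":{"nc":[36,4,33],"tv":{"hzq":82,"qic":3,"vs":12},"w":[14,81,20,53]},"vqi":[{"ceg":18,"mrm":79,"osp":42},{"br":7,"nen":61,"sz":66,"zjm":75}]}
After op 4 (add /v/tv/hzq 61): {"v":{"nc":[36,4,33],"tv":{"hzq":61,"qic":3,"vs":12},"w":[14,81,20,53]},"vqi":[{"ceg":18,"mrm":79,"osp":42},{"br":7,"nen":61,"sz":66,"zjm":75}]}
After op 5 (replace /v/nc 98): {"v":{"nc":98,"tv":{"hzq":61,"qic":3,"vs":12},"w":[14,81,20,53]},"vqi":[{"ceg":18,"mrm":79,"osp":42},{"br":7,"nen":61,"sz":66,"zjm":75}]}
After op 6 (replace /v/tv/qic 91): {"v":{"nc":98,"tv":{"hzq":61,"qic":91,"vs":12},"w":[14,81,20,53]},"vqi":[{"ceg":18,"mrm":79,"osp":42},{"br":7,"nen":61,"sz":66,"zjm":75}]}
After op 7 (replace /v/w/0 65): {"v":{"nc":98,"tv":{"hzq":61,"qic":91,"vs":12},"w":[65,81,20,53]},"vqi":[{"ceg":18,"mrm":79,"osp":42},{"br":7,"nen":61,"sz":66,"zjm":75}]}
After op 8 (replace /vqi/1/sz 89): {"v":{"nc":98,"tv":{"hzq":61,"qic":91,"vs":12},"w":[65,81,20,53]},"vqi":[{"ceg":18,"mrm":79,"osp":42},{"br":7,"nen":61,"sz":89,"zjm":75}]}
After op 9 (remove /v/w/1): {"v":{"nc":98,"tv":{"hzq":61,"qic":91,"vs":12},"w":[65,20,53]},"vqi":[{"ceg":18,"mrm":79,"osp":42},{"br":7,"nen":61,"sz":89,"zjm":75}]}
After op 10 (add /v/z 24): {"v":{"nc":98,"tv":{"hzq":61,"qic":91,"vs":12},"w":[65,20,53],"z":24},"vqi":[{"ceg":18,"mrm":79,"osp":42},{"br":7,"nen":61,"sz":89,"zjm":75}]}
Value at /v/w/0: 65

Answer: 65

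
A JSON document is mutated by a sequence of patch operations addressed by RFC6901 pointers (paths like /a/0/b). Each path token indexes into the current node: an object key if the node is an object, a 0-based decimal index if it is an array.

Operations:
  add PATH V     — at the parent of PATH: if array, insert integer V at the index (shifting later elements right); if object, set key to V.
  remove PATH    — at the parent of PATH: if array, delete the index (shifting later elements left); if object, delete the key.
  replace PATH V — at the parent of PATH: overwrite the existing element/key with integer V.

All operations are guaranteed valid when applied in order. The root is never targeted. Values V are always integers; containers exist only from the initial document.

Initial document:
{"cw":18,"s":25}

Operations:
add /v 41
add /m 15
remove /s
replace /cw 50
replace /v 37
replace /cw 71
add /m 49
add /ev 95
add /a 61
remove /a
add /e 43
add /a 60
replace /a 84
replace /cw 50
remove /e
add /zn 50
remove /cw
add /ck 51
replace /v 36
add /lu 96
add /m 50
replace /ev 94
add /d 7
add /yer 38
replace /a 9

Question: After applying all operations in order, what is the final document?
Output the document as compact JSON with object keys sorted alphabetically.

Answer: {"a":9,"ck":51,"d":7,"ev":94,"lu":96,"m":50,"v":36,"yer":38,"zn":50}

Derivation:
After op 1 (add /v 41): {"cw":18,"s":25,"v":41}
After op 2 (add /m 15): {"cw":18,"m":15,"s":25,"v":41}
After op 3 (remove /s): {"cw":18,"m":15,"v":41}
After op 4 (replace /cw 50): {"cw":50,"m":15,"v":41}
After op 5 (replace /v 37): {"cw":50,"m":15,"v":37}
After op 6 (replace /cw 71): {"cw":71,"m":15,"v":37}
After op 7 (add /m 49): {"cw":71,"m":49,"v":37}
After op 8 (add /ev 95): {"cw":71,"ev":95,"m":49,"v":37}
After op 9 (add /a 61): {"a":61,"cw":71,"ev":95,"m":49,"v":37}
After op 10 (remove /a): {"cw":71,"ev":95,"m":49,"v":37}
After op 11 (add /e 43): {"cw":71,"e":43,"ev":95,"m":49,"v":37}
After op 12 (add /a 60): {"a":60,"cw":71,"e":43,"ev":95,"m":49,"v":37}
After op 13 (replace /a 84): {"a":84,"cw":71,"e":43,"ev":95,"m":49,"v":37}
After op 14 (replace /cw 50): {"a":84,"cw":50,"e":43,"ev":95,"m":49,"v":37}
After op 15 (remove /e): {"a":84,"cw":50,"ev":95,"m":49,"v":37}
After op 16 (add /zn 50): {"a":84,"cw":50,"ev":95,"m":49,"v":37,"zn":50}
After op 17 (remove /cw): {"a":84,"ev":95,"m":49,"v":37,"zn":50}
After op 18 (add /ck 51): {"a":84,"ck":51,"ev":95,"m":49,"v":37,"zn":50}
After op 19 (replace /v 36): {"a":84,"ck":51,"ev":95,"m":49,"v":36,"zn":50}
After op 20 (add /lu 96): {"a":84,"ck":51,"ev":95,"lu":96,"m":49,"v":36,"zn":50}
After op 21 (add /m 50): {"a":84,"ck":51,"ev":95,"lu":96,"m":50,"v":36,"zn":50}
After op 22 (replace /ev 94): {"a":84,"ck":51,"ev":94,"lu":96,"m":50,"v":36,"zn":50}
After op 23 (add /d 7): {"a":84,"ck":51,"d":7,"ev":94,"lu":96,"m":50,"v":36,"zn":50}
After op 24 (add /yer 38): {"a":84,"ck":51,"d":7,"ev":94,"lu":96,"m":50,"v":36,"yer":38,"zn":50}
After op 25 (replace /a 9): {"a":9,"ck":51,"d":7,"ev":94,"lu":96,"m":50,"v":36,"yer":38,"zn":50}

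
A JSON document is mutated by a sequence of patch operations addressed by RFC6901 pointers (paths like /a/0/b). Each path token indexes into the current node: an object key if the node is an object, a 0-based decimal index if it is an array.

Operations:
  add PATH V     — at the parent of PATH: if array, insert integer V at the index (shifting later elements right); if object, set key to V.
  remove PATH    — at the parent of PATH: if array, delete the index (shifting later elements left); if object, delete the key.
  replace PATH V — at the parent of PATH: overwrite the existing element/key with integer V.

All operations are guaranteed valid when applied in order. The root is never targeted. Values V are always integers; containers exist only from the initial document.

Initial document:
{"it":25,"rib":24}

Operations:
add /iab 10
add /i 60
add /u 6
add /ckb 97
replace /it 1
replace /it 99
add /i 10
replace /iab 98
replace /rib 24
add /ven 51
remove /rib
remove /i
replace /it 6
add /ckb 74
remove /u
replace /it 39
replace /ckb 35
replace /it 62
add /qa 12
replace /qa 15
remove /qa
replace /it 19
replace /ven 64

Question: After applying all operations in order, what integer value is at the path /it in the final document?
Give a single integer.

Answer: 19

Derivation:
After op 1 (add /iab 10): {"iab":10,"it":25,"rib":24}
After op 2 (add /i 60): {"i":60,"iab":10,"it":25,"rib":24}
After op 3 (add /u 6): {"i":60,"iab":10,"it":25,"rib":24,"u":6}
After op 4 (add /ckb 97): {"ckb":97,"i":60,"iab":10,"it":25,"rib":24,"u":6}
After op 5 (replace /it 1): {"ckb":97,"i":60,"iab":10,"it":1,"rib":24,"u":6}
After op 6 (replace /it 99): {"ckb":97,"i":60,"iab":10,"it":99,"rib":24,"u":6}
After op 7 (add /i 10): {"ckb":97,"i":10,"iab":10,"it":99,"rib":24,"u":6}
After op 8 (replace /iab 98): {"ckb":97,"i":10,"iab":98,"it":99,"rib":24,"u":6}
After op 9 (replace /rib 24): {"ckb":97,"i":10,"iab":98,"it":99,"rib":24,"u":6}
After op 10 (add /ven 51): {"ckb":97,"i":10,"iab":98,"it":99,"rib":24,"u":6,"ven":51}
After op 11 (remove /rib): {"ckb":97,"i":10,"iab":98,"it":99,"u":6,"ven":51}
After op 12 (remove /i): {"ckb":97,"iab":98,"it":99,"u":6,"ven":51}
After op 13 (replace /it 6): {"ckb":97,"iab":98,"it":6,"u":6,"ven":51}
After op 14 (add /ckb 74): {"ckb":74,"iab":98,"it":6,"u":6,"ven":51}
After op 15 (remove /u): {"ckb":74,"iab":98,"it":6,"ven":51}
After op 16 (replace /it 39): {"ckb":74,"iab":98,"it":39,"ven":51}
After op 17 (replace /ckb 35): {"ckb":35,"iab":98,"it":39,"ven":51}
After op 18 (replace /it 62): {"ckb":35,"iab":98,"it":62,"ven":51}
After op 19 (add /qa 12): {"ckb":35,"iab":98,"it":62,"qa":12,"ven":51}
After op 20 (replace /qa 15): {"ckb":35,"iab":98,"it":62,"qa":15,"ven":51}
After op 21 (remove /qa): {"ckb":35,"iab":98,"it":62,"ven":51}
After op 22 (replace /it 19): {"ckb":35,"iab":98,"it":19,"ven":51}
After op 23 (replace /ven 64): {"ckb":35,"iab":98,"it":19,"ven":64}
Value at /it: 19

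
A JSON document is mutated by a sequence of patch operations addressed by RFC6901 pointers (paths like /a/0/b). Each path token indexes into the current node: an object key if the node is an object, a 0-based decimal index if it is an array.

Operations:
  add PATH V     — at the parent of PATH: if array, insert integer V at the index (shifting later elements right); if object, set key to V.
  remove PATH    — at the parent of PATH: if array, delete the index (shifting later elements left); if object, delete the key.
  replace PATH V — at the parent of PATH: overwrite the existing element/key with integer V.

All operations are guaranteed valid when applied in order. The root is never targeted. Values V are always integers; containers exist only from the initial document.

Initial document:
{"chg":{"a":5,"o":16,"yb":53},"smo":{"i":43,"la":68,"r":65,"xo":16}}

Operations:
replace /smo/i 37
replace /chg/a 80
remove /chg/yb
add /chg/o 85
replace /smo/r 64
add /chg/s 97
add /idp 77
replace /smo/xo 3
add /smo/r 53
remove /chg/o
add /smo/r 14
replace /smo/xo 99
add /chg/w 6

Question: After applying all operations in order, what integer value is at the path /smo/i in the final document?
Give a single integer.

Answer: 37

Derivation:
After op 1 (replace /smo/i 37): {"chg":{"a":5,"o":16,"yb":53},"smo":{"i":37,"la":68,"r":65,"xo":16}}
After op 2 (replace /chg/a 80): {"chg":{"a":80,"o":16,"yb":53},"smo":{"i":37,"la":68,"r":65,"xo":16}}
After op 3 (remove /chg/yb): {"chg":{"a":80,"o":16},"smo":{"i":37,"la":68,"r":65,"xo":16}}
After op 4 (add /chg/o 85): {"chg":{"a":80,"o":85},"smo":{"i":37,"la":68,"r":65,"xo":16}}
After op 5 (replace /smo/r 64): {"chg":{"a":80,"o":85},"smo":{"i":37,"la":68,"r":64,"xo":16}}
After op 6 (add /chg/s 97): {"chg":{"a":80,"o":85,"s":97},"smo":{"i":37,"la":68,"r":64,"xo":16}}
After op 7 (add /idp 77): {"chg":{"a":80,"o":85,"s":97},"idp":77,"smo":{"i":37,"la":68,"r":64,"xo":16}}
After op 8 (replace /smo/xo 3): {"chg":{"a":80,"o":85,"s":97},"idp":77,"smo":{"i":37,"la":68,"r":64,"xo":3}}
After op 9 (add /smo/r 53): {"chg":{"a":80,"o":85,"s":97},"idp":77,"smo":{"i":37,"la":68,"r":53,"xo":3}}
After op 10 (remove /chg/o): {"chg":{"a":80,"s":97},"idp":77,"smo":{"i":37,"la":68,"r":53,"xo":3}}
After op 11 (add /smo/r 14): {"chg":{"a":80,"s":97},"idp":77,"smo":{"i":37,"la":68,"r":14,"xo":3}}
After op 12 (replace /smo/xo 99): {"chg":{"a":80,"s":97},"idp":77,"smo":{"i":37,"la":68,"r":14,"xo":99}}
After op 13 (add /chg/w 6): {"chg":{"a":80,"s":97,"w":6},"idp":77,"smo":{"i":37,"la":68,"r":14,"xo":99}}
Value at /smo/i: 37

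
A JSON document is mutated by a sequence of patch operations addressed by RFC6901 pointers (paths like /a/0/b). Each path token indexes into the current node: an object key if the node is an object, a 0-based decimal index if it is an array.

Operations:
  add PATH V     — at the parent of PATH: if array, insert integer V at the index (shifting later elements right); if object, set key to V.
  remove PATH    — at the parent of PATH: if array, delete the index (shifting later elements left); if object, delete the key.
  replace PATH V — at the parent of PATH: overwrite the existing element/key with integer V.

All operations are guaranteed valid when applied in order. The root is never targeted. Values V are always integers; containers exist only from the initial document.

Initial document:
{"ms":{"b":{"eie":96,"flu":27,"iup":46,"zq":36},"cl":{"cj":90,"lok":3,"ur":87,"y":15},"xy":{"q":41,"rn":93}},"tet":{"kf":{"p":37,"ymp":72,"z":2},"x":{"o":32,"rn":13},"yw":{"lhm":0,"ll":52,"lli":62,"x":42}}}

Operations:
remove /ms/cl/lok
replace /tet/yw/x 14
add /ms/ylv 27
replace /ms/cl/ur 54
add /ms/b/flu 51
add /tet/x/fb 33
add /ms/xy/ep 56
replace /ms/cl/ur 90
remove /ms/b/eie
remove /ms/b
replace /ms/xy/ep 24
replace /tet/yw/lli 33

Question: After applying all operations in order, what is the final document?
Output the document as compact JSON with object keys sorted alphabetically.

After op 1 (remove /ms/cl/lok): {"ms":{"b":{"eie":96,"flu":27,"iup":46,"zq":36},"cl":{"cj":90,"ur":87,"y":15},"xy":{"q":41,"rn":93}},"tet":{"kf":{"p":37,"ymp":72,"z":2},"x":{"o":32,"rn":13},"yw":{"lhm":0,"ll":52,"lli":62,"x":42}}}
After op 2 (replace /tet/yw/x 14): {"ms":{"b":{"eie":96,"flu":27,"iup":46,"zq":36},"cl":{"cj":90,"ur":87,"y":15},"xy":{"q":41,"rn":93}},"tet":{"kf":{"p":37,"ymp":72,"z":2},"x":{"o":32,"rn":13},"yw":{"lhm":0,"ll":52,"lli":62,"x":14}}}
After op 3 (add /ms/ylv 27): {"ms":{"b":{"eie":96,"flu":27,"iup":46,"zq":36},"cl":{"cj":90,"ur":87,"y":15},"xy":{"q":41,"rn":93},"ylv":27},"tet":{"kf":{"p":37,"ymp":72,"z":2},"x":{"o":32,"rn":13},"yw":{"lhm":0,"ll":52,"lli":62,"x":14}}}
After op 4 (replace /ms/cl/ur 54): {"ms":{"b":{"eie":96,"flu":27,"iup":46,"zq":36},"cl":{"cj":90,"ur":54,"y":15},"xy":{"q":41,"rn":93},"ylv":27},"tet":{"kf":{"p":37,"ymp":72,"z":2},"x":{"o":32,"rn":13},"yw":{"lhm":0,"ll":52,"lli":62,"x":14}}}
After op 5 (add /ms/b/flu 51): {"ms":{"b":{"eie":96,"flu":51,"iup":46,"zq":36},"cl":{"cj":90,"ur":54,"y":15},"xy":{"q":41,"rn":93},"ylv":27},"tet":{"kf":{"p":37,"ymp":72,"z":2},"x":{"o":32,"rn":13},"yw":{"lhm":0,"ll":52,"lli":62,"x":14}}}
After op 6 (add /tet/x/fb 33): {"ms":{"b":{"eie":96,"flu":51,"iup":46,"zq":36},"cl":{"cj":90,"ur":54,"y":15},"xy":{"q":41,"rn":93},"ylv":27},"tet":{"kf":{"p":37,"ymp":72,"z":2},"x":{"fb":33,"o":32,"rn":13},"yw":{"lhm":0,"ll":52,"lli":62,"x":14}}}
After op 7 (add /ms/xy/ep 56): {"ms":{"b":{"eie":96,"flu":51,"iup":46,"zq":36},"cl":{"cj":90,"ur":54,"y":15},"xy":{"ep":56,"q":41,"rn":93},"ylv":27},"tet":{"kf":{"p":37,"ymp":72,"z":2},"x":{"fb":33,"o":32,"rn":13},"yw":{"lhm":0,"ll":52,"lli":62,"x":14}}}
After op 8 (replace /ms/cl/ur 90): {"ms":{"b":{"eie":96,"flu":51,"iup":46,"zq":36},"cl":{"cj":90,"ur":90,"y":15},"xy":{"ep":56,"q":41,"rn":93},"ylv":27},"tet":{"kf":{"p":37,"ymp":72,"z":2},"x":{"fb":33,"o":32,"rn":13},"yw":{"lhm":0,"ll":52,"lli":62,"x":14}}}
After op 9 (remove /ms/b/eie): {"ms":{"b":{"flu":51,"iup":46,"zq":36},"cl":{"cj":90,"ur":90,"y":15},"xy":{"ep":56,"q":41,"rn":93},"ylv":27},"tet":{"kf":{"p":37,"ymp":72,"z":2},"x":{"fb":33,"o":32,"rn":13},"yw":{"lhm":0,"ll":52,"lli":62,"x":14}}}
After op 10 (remove /ms/b): {"ms":{"cl":{"cj":90,"ur":90,"y":15},"xy":{"ep":56,"q":41,"rn":93},"ylv":27},"tet":{"kf":{"p":37,"ymp":72,"z":2},"x":{"fb":33,"o":32,"rn":13},"yw":{"lhm":0,"ll":52,"lli":62,"x":14}}}
After op 11 (replace /ms/xy/ep 24): {"ms":{"cl":{"cj":90,"ur":90,"y":15},"xy":{"ep":24,"q":41,"rn":93},"ylv":27},"tet":{"kf":{"p":37,"ymp":72,"z":2},"x":{"fb":33,"o":32,"rn":13},"yw":{"lhm":0,"ll":52,"lli":62,"x":14}}}
After op 12 (replace /tet/yw/lli 33): {"ms":{"cl":{"cj":90,"ur":90,"y":15},"xy":{"ep":24,"q":41,"rn":93},"ylv":27},"tet":{"kf":{"p":37,"ymp":72,"z":2},"x":{"fb":33,"o":32,"rn":13},"yw":{"lhm":0,"ll":52,"lli":33,"x":14}}}

Answer: {"ms":{"cl":{"cj":90,"ur":90,"y":15},"xy":{"ep":24,"q":41,"rn":93},"ylv":27},"tet":{"kf":{"p":37,"ymp":72,"z":2},"x":{"fb":33,"o":32,"rn":13},"yw":{"lhm":0,"ll":52,"lli":33,"x":14}}}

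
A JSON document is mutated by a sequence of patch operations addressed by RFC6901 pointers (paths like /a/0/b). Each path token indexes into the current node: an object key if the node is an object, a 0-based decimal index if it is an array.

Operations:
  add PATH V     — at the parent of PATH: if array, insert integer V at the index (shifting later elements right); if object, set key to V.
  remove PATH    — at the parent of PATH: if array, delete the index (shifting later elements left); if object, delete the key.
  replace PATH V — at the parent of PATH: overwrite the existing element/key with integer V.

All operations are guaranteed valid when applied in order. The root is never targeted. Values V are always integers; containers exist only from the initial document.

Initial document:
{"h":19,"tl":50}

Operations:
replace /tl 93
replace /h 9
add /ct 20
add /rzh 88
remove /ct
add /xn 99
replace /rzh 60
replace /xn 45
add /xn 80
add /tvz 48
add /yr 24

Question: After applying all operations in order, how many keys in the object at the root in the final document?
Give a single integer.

After op 1 (replace /tl 93): {"h":19,"tl":93}
After op 2 (replace /h 9): {"h":9,"tl":93}
After op 3 (add /ct 20): {"ct":20,"h":9,"tl":93}
After op 4 (add /rzh 88): {"ct":20,"h":9,"rzh":88,"tl":93}
After op 5 (remove /ct): {"h":9,"rzh":88,"tl":93}
After op 6 (add /xn 99): {"h":9,"rzh":88,"tl":93,"xn":99}
After op 7 (replace /rzh 60): {"h":9,"rzh":60,"tl":93,"xn":99}
After op 8 (replace /xn 45): {"h":9,"rzh":60,"tl":93,"xn":45}
After op 9 (add /xn 80): {"h":9,"rzh":60,"tl":93,"xn":80}
After op 10 (add /tvz 48): {"h":9,"rzh":60,"tl":93,"tvz":48,"xn":80}
After op 11 (add /yr 24): {"h":9,"rzh":60,"tl":93,"tvz":48,"xn":80,"yr":24}
Size at the root: 6

Answer: 6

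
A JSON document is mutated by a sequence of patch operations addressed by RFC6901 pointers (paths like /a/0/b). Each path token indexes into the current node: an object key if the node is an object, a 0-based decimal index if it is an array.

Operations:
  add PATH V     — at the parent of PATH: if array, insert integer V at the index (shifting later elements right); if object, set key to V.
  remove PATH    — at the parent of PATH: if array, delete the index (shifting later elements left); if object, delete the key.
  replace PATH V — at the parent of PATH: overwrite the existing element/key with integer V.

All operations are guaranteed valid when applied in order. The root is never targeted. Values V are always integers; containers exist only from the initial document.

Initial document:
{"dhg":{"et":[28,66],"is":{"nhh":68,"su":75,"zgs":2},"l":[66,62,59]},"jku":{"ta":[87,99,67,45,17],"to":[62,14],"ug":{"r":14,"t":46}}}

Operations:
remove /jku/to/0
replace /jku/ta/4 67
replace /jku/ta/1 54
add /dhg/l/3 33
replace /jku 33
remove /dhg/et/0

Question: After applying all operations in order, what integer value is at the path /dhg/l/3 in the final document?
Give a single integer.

Answer: 33

Derivation:
After op 1 (remove /jku/to/0): {"dhg":{"et":[28,66],"is":{"nhh":68,"su":75,"zgs":2},"l":[66,62,59]},"jku":{"ta":[87,99,67,45,17],"to":[14],"ug":{"r":14,"t":46}}}
After op 2 (replace /jku/ta/4 67): {"dhg":{"et":[28,66],"is":{"nhh":68,"su":75,"zgs":2},"l":[66,62,59]},"jku":{"ta":[87,99,67,45,67],"to":[14],"ug":{"r":14,"t":46}}}
After op 3 (replace /jku/ta/1 54): {"dhg":{"et":[28,66],"is":{"nhh":68,"su":75,"zgs":2},"l":[66,62,59]},"jku":{"ta":[87,54,67,45,67],"to":[14],"ug":{"r":14,"t":46}}}
After op 4 (add /dhg/l/3 33): {"dhg":{"et":[28,66],"is":{"nhh":68,"su":75,"zgs":2},"l":[66,62,59,33]},"jku":{"ta":[87,54,67,45,67],"to":[14],"ug":{"r":14,"t":46}}}
After op 5 (replace /jku 33): {"dhg":{"et":[28,66],"is":{"nhh":68,"su":75,"zgs":2},"l":[66,62,59,33]},"jku":33}
After op 6 (remove /dhg/et/0): {"dhg":{"et":[66],"is":{"nhh":68,"su":75,"zgs":2},"l":[66,62,59,33]},"jku":33}
Value at /dhg/l/3: 33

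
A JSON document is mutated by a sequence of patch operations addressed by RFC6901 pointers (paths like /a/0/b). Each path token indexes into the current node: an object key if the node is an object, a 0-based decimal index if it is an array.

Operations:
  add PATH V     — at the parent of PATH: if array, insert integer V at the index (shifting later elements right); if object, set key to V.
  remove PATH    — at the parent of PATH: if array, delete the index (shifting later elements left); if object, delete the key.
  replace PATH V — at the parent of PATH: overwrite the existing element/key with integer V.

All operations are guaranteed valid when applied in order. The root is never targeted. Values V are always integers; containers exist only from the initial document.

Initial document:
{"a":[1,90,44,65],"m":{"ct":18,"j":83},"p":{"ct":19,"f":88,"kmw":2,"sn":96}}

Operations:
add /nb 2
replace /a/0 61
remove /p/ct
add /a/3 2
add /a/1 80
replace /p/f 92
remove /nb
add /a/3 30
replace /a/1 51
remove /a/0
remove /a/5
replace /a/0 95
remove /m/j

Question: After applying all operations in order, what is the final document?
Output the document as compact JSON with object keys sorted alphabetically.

Answer: {"a":[95,90,30,44,2],"m":{"ct":18},"p":{"f":92,"kmw":2,"sn":96}}

Derivation:
After op 1 (add /nb 2): {"a":[1,90,44,65],"m":{"ct":18,"j":83},"nb":2,"p":{"ct":19,"f":88,"kmw":2,"sn":96}}
After op 2 (replace /a/0 61): {"a":[61,90,44,65],"m":{"ct":18,"j":83},"nb":2,"p":{"ct":19,"f":88,"kmw":2,"sn":96}}
After op 3 (remove /p/ct): {"a":[61,90,44,65],"m":{"ct":18,"j":83},"nb":2,"p":{"f":88,"kmw":2,"sn":96}}
After op 4 (add /a/3 2): {"a":[61,90,44,2,65],"m":{"ct":18,"j":83},"nb":2,"p":{"f":88,"kmw":2,"sn":96}}
After op 5 (add /a/1 80): {"a":[61,80,90,44,2,65],"m":{"ct":18,"j":83},"nb":2,"p":{"f":88,"kmw":2,"sn":96}}
After op 6 (replace /p/f 92): {"a":[61,80,90,44,2,65],"m":{"ct":18,"j":83},"nb":2,"p":{"f":92,"kmw":2,"sn":96}}
After op 7 (remove /nb): {"a":[61,80,90,44,2,65],"m":{"ct":18,"j":83},"p":{"f":92,"kmw":2,"sn":96}}
After op 8 (add /a/3 30): {"a":[61,80,90,30,44,2,65],"m":{"ct":18,"j":83},"p":{"f":92,"kmw":2,"sn":96}}
After op 9 (replace /a/1 51): {"a":[61,51,90,30,44,2,65],"m":{"ct":18,"j":83},"p":{"f":92,"kmw":2,"sn":96}}
After op 10 (remove /a/0): {"a":[51,90,30,44,2,65],"m":{"ct":18,"j":83},"p":{"f":92,"kmw":2,"sn":96}}
After op 11 (remove /a/5): {"a":[51,90,30,44,2],"m":{"ct":18,"j":83},"p":{"f":92,"kmw":2,"sn":96}}
After op 12 (replace /a/0 95): {"a":[95,90,30,44,2],"m":{"ct":18,"j":83},"p":{"f":92,"kmw":2,"sn":96}}
After op 13 (remove /m/j): {"a":[95,90,30,44,2],"m":{"ct":18},"p":{"f":92,"kmw":2,"sn":96}}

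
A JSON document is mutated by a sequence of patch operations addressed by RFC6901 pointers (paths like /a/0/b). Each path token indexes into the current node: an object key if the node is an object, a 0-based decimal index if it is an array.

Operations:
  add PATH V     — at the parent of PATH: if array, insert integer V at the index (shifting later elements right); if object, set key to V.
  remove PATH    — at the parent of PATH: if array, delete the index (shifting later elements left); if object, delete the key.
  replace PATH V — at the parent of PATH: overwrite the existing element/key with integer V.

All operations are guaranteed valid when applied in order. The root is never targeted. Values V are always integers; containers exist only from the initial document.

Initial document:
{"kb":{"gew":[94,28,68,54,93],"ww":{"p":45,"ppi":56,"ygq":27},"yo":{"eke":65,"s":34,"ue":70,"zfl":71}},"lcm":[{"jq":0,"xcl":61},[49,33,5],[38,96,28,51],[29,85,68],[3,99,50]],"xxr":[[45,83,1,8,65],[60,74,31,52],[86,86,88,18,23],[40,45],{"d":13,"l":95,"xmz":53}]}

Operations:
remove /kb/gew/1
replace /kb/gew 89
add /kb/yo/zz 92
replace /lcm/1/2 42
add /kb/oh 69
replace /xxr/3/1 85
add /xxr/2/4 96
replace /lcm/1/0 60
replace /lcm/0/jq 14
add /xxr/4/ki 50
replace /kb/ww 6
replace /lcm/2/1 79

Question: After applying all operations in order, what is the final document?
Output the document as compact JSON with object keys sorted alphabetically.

Answer: {"kb":{"gew":89,"oh":69,"ww":6,"yo":{"eke":65,"s":34,"ue":70,"zfl":71,"zz":92}},"lcm":[{"jq":14,"xcl":61},[60,33,42],[38,79,28,51],[29,85,68],[3,99,50]],"xxr":[[45,83,1,8,65],[60,74,31,52],[86,86,88,18,96,23],[40,85],{"d":13,"ki":50,"l":95,"xmz":53}]}

Derivation:
After op 1 (remove /kb/gew/1): {"kb":{"gew":[94,68,54,93],"ww":{"p":45,"ppi":56,"ygq":27},"yo":{"eke":65,"s":34,"ue":70,"zfl":71}},"lcm":[{"jq":0,"xcl":61},[49,33,5],[38,96,28,51],[29,85,68],[3,99,50]],"xxr":[[45,83,1,8,65],[60,74,31,52],[86,86,88,18,23],[40,45],{"d":13,"l":95,"xmz":53}]}
After op 2 (replace /kb/gew 89): {"kb":{"gew":89,"ww":{"p":45,"ppi":56,"ygq":27},"yo":{"eke":65,"s":34,"ue":70,"zfl":71}},"lcm":[{"jq":0,"xcl":61},[49,33,5],[38,96,28,51],[29,85,68],[3,99,50]],"xxr":[[45,83,1,8,65],[60,74,31,52],[86,86,88,18,23],[40,45],{"d":13,"l":95,"xmz":53}]}
After op 3 (add /kb/yo/zz 92): {"kb":{"gew":89,"ww":{"p":45,"ppi":56,"ygq":27},"yo":{"eke":65,"s":34,"ue":70,"zfl":71,"zz":92}},"lcm":[{"jq":0,"xcl":61},[49,33,5],[38,96,28,51],[29,85,68],[3,99,50]],"xxr":[[45,83,1,8,65],[60,74,31,52],[86,86,88,18,23],[40,45],{"d":13,"l":95,"xmz":53}]}
After op 4 (replace /lcm/1/2 42): {"kb":{"gew":89,"ww":{"p":45,"ppi":56,"ygq":27},"yo":{"eke":65,"s":34,"ue":70,"zfl":71,"zz":92}},"lcm":[{"jq":0,"xcl":61},[49,33,42],[38,96,28,51],[29,85,68],[3,99,50]],"xxr":[[45,83,1,8,65],[60,74,31,52],[86,86,88,18,23],[40,45],{"d":13,"l":95,"xmz":53}]}
After op 5 (add /kb/oh 69): {"kb":{"gew":89,"oh":69,"ww":{"p":45,"ppi":56,"ygq":27},"yo":{"eke":65,"s":34,"ue":70,"zfl":71,"zz":92}},"lcm":[{"jq":0,"xcl":61},[49,33,42],[38,96,28,51],[29,85,68],[3,99,50]],"xxr":[[45,83,1,8,65],[60,74,31,52],[86,86,88,18,23],[40,45],{"d":13,"l":95,"xmz":53}]}
After op 6 (replace /xxr/3/1 85): {"kb":{"gew":89,"oh":69,"ww":{"p":45,"ppi":56,"ygq":27},"yo":{"eke":65,"s":34,"ue":70,"zfl":71,"zz":92}},"lcm":[{"jq":0,"xcl":61},[49,33,42],[38,96,28,51],[29,85,68],[3,99,50]],"xxr":[[45,83,1,8,65],[60,74,31,52],[86,86,88,18,23],[40,85],{"d":13,"l":95,"xmz":53}]}
After op 7 (add /xxr/2/4 96): {"kb":{"gew":89,"oh":69,"ww":{"p":45,"ppi":56,"ygq":27},"yo":{"eke":65,"s":34,"ue":70,"zfl":71,"zz":92}},"lcm":[{"jq":0,"xcl":61},[49,33,42],[38,96,28,51],[29,85,68],[3,99,50]],"xxr":[[45,83,1,8,65],[60,74,31,52],[86,86,88,18,96,23],[40,85],{"d":13,"l":95,"xmz":53}]}
After op 8 (replace /lcm/1/0 60): {"kb":{"gew":89,"oh":69,"ww":{"p":45,"ppi":56,"ygq":27},"yo":{"eke":65,"s":34,"ue":70,"zfl":71,"zz":92}},"lcm":[{"jq":0,"xcl":61},[60,33,42],[38,96,28,51],[29,85,68],[3,99,50]],"xxr":[[45,83,1,8,65],[60,74,31,52],[86,86,88,18,96,23],[40,85],{"d":13,"l":95,"xmz":53}]}
After op 9 (replace /lcm/0/jq 14): {"kb":{"gew":89,"oh":69,"ww":{"p":45,"ppi":56,"ygq":27},"yo":{"eke":65,"s":34,"ue":70,"zfl":71,"zz":92}},"lcm":[{"jq":14,"xcl":61},[60,33,42],[38,96,28,51],[29,85,68],[3,99,50]],"xxr":[[45,83,1,8,65],[60,74,31,52],[86,86,88,18,96,23],[40,85],{"d":13,"l":95,"xmz":53}]}
After op 10 (add /xxr/4/ki 50): {"kb":{"gew":89,"oh":69,"ww":{"p":45,"ppi":56,"ygq":27},"yo":{"eke":65,"s":34,"ue":70,"zfl":71,"zz":92}},"lcm":[{"jq":14,"xcl":61},[60,33,42],[38,96,28,51],[29,85,68],[3,99,50]],"xxr":[[45,83,1,8,65],[60,74,31,52],[86,86,88,18,96,23],[40,85],{"d":13,"ki":50,"l":95,"xmz":53}]}
After op 11 (replace /kb/ww 6): {"kb":{"gew":89,"oh":69,"ww":6,"yo":{"eke":65,"s":34,"ue":70,"zfl":71,"zz":92}},"lcm":[{"jq":14,"xcl":61},[60,33,42],[38,96,28,51],[29,85,68],[3,99,50]],"xxr":[[45,83,1,8,65],[60,74,31,52],[86,86,88,18,96,23],[40,85],{"d":13,"ki":50,"l":95,"xmz":53}]}
After op 12 (replace /lcm/2/1 79): {"kb":{"gew":89,"oh":69,"ww":6,"yo":{"eke":65,"s":34,"ue":70,"zfl":71,"zz":92}},"lcm":[{"jq":14,"xcl":61},[60,33,42],[38,79,28,51],[29,85,68],[3,99,50]],"xxr":[[45,83,1,8,65],[60,74,31,52],[86,86,88,18,96,23],[40,85],{"d":13,"ki":50,"l":95,"xmz":53}]}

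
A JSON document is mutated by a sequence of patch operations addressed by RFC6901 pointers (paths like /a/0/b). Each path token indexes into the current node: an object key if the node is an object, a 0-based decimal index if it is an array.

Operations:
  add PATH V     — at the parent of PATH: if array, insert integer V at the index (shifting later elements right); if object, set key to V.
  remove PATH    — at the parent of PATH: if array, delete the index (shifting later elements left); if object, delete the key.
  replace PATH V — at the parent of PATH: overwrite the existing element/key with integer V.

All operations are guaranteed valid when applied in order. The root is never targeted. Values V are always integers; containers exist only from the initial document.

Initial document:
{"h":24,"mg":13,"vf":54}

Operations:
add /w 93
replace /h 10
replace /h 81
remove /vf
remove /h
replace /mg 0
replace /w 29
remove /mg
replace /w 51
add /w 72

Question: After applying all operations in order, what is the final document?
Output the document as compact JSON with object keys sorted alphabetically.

Answer: {"w":72}

Derivation:
After op 1 (add /w 93): {"h":24,"mg":13,"vf":54,"w":93}
After op 2 (replace /h 10): {"h":10,"mg":13,"vf":54,"w":93}
After op 3 (replace /h 81): {"h":81,"mg":13,"vf":54,"w":93}
After op 4 (remove /vf): {"h":81,"mg":13,"w":93}
After op 5 (remove /h): {"mg":13,"w":93}
After op 6 (replace /mg 0): {"mg":0,"w":93}
After op 7 (replace /w 29): {"mg":0,"w":29}
After op 8 (remove /mg): {"w":29}
After op 9 (replace /w 51): {"w":51}
After op 10 (add /w 72): {"w":72}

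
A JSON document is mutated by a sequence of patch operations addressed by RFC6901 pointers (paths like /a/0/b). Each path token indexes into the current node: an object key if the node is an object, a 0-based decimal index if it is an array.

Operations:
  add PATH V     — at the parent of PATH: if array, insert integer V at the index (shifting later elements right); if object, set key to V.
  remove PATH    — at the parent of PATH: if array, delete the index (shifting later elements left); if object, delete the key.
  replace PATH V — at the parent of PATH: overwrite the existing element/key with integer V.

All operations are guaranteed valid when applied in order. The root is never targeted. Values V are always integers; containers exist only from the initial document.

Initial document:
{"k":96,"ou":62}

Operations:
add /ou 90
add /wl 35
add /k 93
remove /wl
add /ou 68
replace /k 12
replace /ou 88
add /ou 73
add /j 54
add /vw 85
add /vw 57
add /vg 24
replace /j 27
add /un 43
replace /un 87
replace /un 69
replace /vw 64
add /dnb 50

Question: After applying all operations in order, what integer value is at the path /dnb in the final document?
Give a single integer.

Answer: 50

Derivation:
After op 1 (add /ou 90): {"k":96,"ou":90}
After op 2 (add /wl 35): {"k":96,"ou":90,"wl":35}
After op 3 (add /k 93): {"k":93,"ou":90,"wl":35}
After op 4 (remove /wl): {"k":93,"ou":90}
After op 5 (add /ou 68): {"k":93,"ou":68}
After op 6 (replace /k 12): {"k":12,"ou":68}
After op 7 (replace /ou 88): {"k":12,"ou":88}
After op 8 (add /ou 73): {"k":12,"ou":73}
After op 9 (add /j 54): {"j":54,"k":12,"ou":73}
After op 10 (add /vw 85): {"j":54,"k":12,"ou":73,"vw":85}
After op 11 (add /vw 57): {"j":54,"k":12,"ou":73,"vw":57}
After op 12 (add /vg 24): {"j":54,"k":12,"ou":73,"vg":24,"vw":57}
After op 13 (replace /j 27): {"j":27,"k":12,"ou":73,"vg":24,"vw":57}
After op 14 (add /un 43): {"j":27,"k":12,"ou":73,"un":43,"vg":24,"vw":57}
After op 15 (replace /un 87): {"j":27,"k":12,"ou":73,"un":87,"vg":24,"vw":57}
After op 16 (replace /un 69): {"j":27,"k":12,"ou":73,"un":69,"vg":24,"vw":57}
After op 17 (replace /vw 64): {"j":27,"k":12,"ou":73,"un":69,"vg":24,"vw":64}
After op 18 (add /dnb 50): {"dnb":50,"j":27,"k":12,"ou":73,"un":69,"vg":24,"vw":64}
Value at /dnb: 50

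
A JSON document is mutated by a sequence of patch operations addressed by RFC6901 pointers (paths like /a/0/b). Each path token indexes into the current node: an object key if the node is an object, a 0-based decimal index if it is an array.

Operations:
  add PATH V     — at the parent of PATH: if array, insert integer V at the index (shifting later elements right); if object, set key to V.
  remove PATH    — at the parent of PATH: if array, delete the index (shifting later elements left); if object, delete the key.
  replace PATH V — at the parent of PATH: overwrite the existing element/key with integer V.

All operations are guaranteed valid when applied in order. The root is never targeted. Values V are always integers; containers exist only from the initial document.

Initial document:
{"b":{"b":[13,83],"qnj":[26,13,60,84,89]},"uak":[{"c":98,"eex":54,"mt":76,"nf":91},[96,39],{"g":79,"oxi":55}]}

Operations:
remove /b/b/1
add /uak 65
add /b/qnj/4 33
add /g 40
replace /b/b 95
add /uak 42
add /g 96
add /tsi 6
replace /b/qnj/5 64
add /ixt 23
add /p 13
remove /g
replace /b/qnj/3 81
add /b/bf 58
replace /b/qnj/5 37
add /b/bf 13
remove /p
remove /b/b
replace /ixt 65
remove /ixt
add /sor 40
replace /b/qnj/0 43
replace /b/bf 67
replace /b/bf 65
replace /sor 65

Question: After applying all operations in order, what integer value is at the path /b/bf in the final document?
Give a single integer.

Answer: 65

Derivation:
After op 1 (remove /b/b/1): {"b":{"b":[13],"qnj":[26,13,60,84,89]},"uak":[{"c":98,"eex":54,"mt":76,"nf":91},[96,39],{"g":79,"oxi":55}]}
After op 2 (add /uak 65): {"b":{"b":[13],"qnj":[26,13,60,84,89]},"uak":65}
After op 3 (add /b/qnj/4 33): {"b":{"b":[13],"qnj":[26,13,60,84,33,89]},"uak":65}
After op 4 (add /g 40): {"b":{"b":[13],"qnj":[26,13,60,84,33,89]},"g":40,"uak":65}
After op 5 (replace /b/b 95): {"b":{"b":95,"qnj":[26,13,60,84,33,89]},"g":40,"uak":65}
After op 6 (add /uak 42): {"b":{"b":95,"qnj":[26,13,60,84,33,89]},"g":40,"uak":42}
After op 7 (add /g 96): {"b":{"b":95,"qnj":[26,13,60,84,33,89]},"g":96,"uak":42}
After op 8 (add /tsi 6): {"b":{"b":95,"qnj":[26,13,60,84,33,89]},"g":96,"tsi":6,"uak":42}
After op 9 (replace /b/qnj/5 64): {"b":{"b":95,"qnj":[26,13,60,84,33,64]},"g":96,"tsi":6,"uak":42}
After op 10 (add /ixt 23): {"b":{"b":95,"qnj":[26,13,60,84,33,64]},"g":96,"ixt":23,"tsi":6,"uak":42}
After op 11 (add /p 13): {"b":{"b":95,"qnj":[26,13,60,84,33,64]},"g":96,"ixt":23,"p":13,"tsi":6,"uak":42}
After op 12 (remove /g): {"b":{"b":95,"qnj":[26,13,60,84,33,64]},"ixt":23,"p":13,"tsi":6,"uak":42}
After op 13 (replace /b/qnj/3 81): {"b":{"b":95,"qnj":[26,13,60,81,33,64]},"ixt":23,"p":13,"tsi":6,"uak":42}
After op 14 (add /b/bf 58): {"b":{"b":95,"bf":58,"qnj":[26,13,60,81,33,64]},"ixt":23,"p":13,"tsi":6,"uak":42}
After op 15 (replace /b/qnj/5 37): {"b":{"b":95,"bf":58,"qnj":[26,13,60,81,33,37]},"ixt":23,"p":13,"tsi":6,"uak":42}
After op 16 (add /b/bf 13): {"b":{"b":95,"bf":13,"qnj":[26,13,60,81,33,37]},"ixt":23,"p":13,"tsi":6,"uak":42}
After op 17 (remove /p): {"b":{"b":95,"bf":13,"qnj":[26,13,60,81,33,37]},"ixt":23,"tsi":6,"uak":42}
After op 18 (remove /b/b): {"b":{"bf":13,"qnj":[26,13,60,81,33,37]},"ixt":23,"tsi":6,"uak":42}
After op 19 (replace /ixt 65): {"b":{"bf":13,"qnj":[26,13,60,81,33,37]},"ixt":65,"tsi":6,"uak":42}
After op 20 (remove /ixt): {"b":{"bf":13,"qnj":[26,13,60,81,33,37]},"tsi":6,"uak":42}
After op 21 (add /sor 40): {"b":{"bf":13,"qnj":[26,13,60,81,33,37]},"sor":40,"tsi":6,"uak":42}
After op 22 (replace /b/qnj/0 43): {"b":{"bf":13,"qnj":[43,13,60,81,33,37]},"sor":40,"tsi":6,"uak":42}
After op 23 (replace /b/bf 67): {"b":{"bf":67,"qnj":[43,13,60,81,33,37]},"sor":40,"tsi":6,"uak":42}
After op 24 (replace /b/bf 65): {"b":{"bf":65,"qnj":[43,13,60,81,33,37]},"sor":40,"tsi":6,"uak":42}
After op 25 (replace /sor 65): {"b":{"bf":65,"qnj":[43,13,60,81,33,37]},"sor":65,"tsi":6,"uak":42}
Value at /b/bf: 65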